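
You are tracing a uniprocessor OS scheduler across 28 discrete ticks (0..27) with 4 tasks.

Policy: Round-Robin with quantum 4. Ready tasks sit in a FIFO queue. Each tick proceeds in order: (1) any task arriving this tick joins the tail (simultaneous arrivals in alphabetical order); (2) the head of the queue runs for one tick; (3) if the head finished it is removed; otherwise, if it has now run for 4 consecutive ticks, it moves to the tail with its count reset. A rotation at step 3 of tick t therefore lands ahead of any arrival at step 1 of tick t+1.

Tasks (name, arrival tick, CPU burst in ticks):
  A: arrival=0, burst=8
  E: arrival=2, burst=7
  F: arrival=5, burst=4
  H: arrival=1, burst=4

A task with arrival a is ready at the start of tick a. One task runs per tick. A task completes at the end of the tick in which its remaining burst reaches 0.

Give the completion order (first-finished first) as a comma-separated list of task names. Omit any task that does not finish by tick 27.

t=0: queue=[A] q_used=0 → run A
t=1: queue=[A,H] q_used=1 → run A
t=2: queue=[A,H,E] q_used=2 → run A
t=3: queue=[A,H,E] q_used=3 → run A
t=4: queue=[H,E,A] q_used=0 → run H
t=5: queue=[H,E,A,F] q_used=1 → run H
t=6: queue=[H,E,A,F] q_used=2 → run H
t=7: queue=[H,E,A,F] q_used=3 → run H
t=8: queue=[E,A,F] q_used=0 → run E
t=9: queue=[E,A,F] q_used=1 → run E
t=10: queue=[E,A,F] q_used=2 → run E
t=11: queue=[E,A,F] q_used=3 → run E
t=12: queue=[A,F,E] q_used=0 → run A
t=13: queue=[A,F,E] q_used=1 → run A
t=14: queue=[A,F,E] q_used=2 → run A
t=15: queue=[A,F,E] q_used=3 → run A
t=16: queue=[F,E] q_used=0 → run F
t=17: queue=[F,E] q_used=1 → run F
t=18: queue=[F,E] q_used=2 → run F
t=19: queue=[F,E] q_used=3 → run F
t=20: queue=[E] q_used=0 → run E
t=21: queue=[E] q_used=1 → run E
t=22: queue=[E] q_used=2 → run E
t=23: (idle)
t=24: (idle)
t=25: (idle)
t=26: (idle)
t=27: (idle)

completion order = H, A, F, E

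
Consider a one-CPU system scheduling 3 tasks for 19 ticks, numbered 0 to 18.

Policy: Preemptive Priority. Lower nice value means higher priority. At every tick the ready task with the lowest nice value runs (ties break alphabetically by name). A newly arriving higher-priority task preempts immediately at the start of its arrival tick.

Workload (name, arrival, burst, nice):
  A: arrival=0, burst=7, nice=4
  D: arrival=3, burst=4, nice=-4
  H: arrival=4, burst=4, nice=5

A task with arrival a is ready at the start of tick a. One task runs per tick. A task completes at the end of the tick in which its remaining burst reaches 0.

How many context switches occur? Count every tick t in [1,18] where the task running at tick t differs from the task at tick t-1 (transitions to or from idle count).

context switches = 4

t=0: ready={A} → run A
t=1: ready={A} → run A
t=2: ready={A} → run A
t=3: ready={A,D} → run D
t=4: ready={A,D,H} → run D
t=5: ready={A,D,H} → run D
t=6: ready={A,D,H} → run D
t=7: ready={A,H} → run A
t=8: ready={A,H} → run A
t=9: ready={A,H} → run A
t=10: ready={A,H} → run A
t=11: ready={H} → run H
t=12: ready={H} → run H
t=13: ready={H} → run H
t=14: ready={H} → run H
t=15: (idle)
t=16: (idle)
t=17: (idle)
t=18: (idle)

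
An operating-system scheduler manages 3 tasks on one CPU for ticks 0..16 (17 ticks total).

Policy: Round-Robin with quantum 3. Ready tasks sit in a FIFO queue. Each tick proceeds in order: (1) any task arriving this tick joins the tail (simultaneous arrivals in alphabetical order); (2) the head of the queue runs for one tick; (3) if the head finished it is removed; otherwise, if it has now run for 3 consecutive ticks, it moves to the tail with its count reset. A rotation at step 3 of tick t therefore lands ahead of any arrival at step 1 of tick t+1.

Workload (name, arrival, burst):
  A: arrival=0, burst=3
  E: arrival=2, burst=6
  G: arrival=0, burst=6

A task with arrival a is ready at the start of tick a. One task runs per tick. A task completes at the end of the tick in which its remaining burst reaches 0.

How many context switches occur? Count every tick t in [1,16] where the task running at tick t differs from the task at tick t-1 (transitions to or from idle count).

t=0: queue=[A,G] q_used=0 → run A
t=1: queue=[A,G] q_used=1 → run A
t=2: queue=[A,G,E] q_used=2 → run A
t=3: queue=[G,E] q_used=0 → run G
t=4: queue=[G,E] q_used=1 → run G
t=5: queue=[G,E] q_used=2 → run G
t=6: queue=[E,G] q_used=0 → run E
t=7: queue=[E,G] q_used=1 → run E
t=8: queue=[E,G] q_used=2 → run E
t=9: queue=[G,E] q_used=0 → run G
t=10: queue=[G,E] q_used=1 → run G
t=11: queue=[G,E] q_used=2 → run G
t=12: queue=[E] q_used=0 → run E
t=13: queue=[E] q_used=1 → run E
t=14: queue=[E] q_used=2 → run E
t=15: (idle)
t=16: (idle)

context switches = 5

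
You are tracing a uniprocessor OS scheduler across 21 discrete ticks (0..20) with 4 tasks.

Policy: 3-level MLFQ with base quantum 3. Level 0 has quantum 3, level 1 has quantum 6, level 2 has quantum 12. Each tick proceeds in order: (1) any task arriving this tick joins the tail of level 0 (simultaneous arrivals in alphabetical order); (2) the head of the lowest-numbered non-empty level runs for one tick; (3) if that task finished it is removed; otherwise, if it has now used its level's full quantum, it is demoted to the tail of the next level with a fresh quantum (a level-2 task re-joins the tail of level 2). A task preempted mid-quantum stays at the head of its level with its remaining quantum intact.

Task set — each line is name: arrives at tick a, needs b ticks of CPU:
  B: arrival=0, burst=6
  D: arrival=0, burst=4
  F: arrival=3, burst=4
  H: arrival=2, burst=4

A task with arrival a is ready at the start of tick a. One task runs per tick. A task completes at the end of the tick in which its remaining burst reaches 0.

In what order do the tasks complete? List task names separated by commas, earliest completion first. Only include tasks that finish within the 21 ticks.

t=0: L0/L1/L2 = BD/-/- → run B
t=1: L0/L1/L2 = BD/-/- → run B
t=2: L0/L1/L2 = BDH/-/- → run B
t=3: L0/L1/L2 = DHF/B/- → run D
t=4: L0/L1/L2 = DHF/B/- → run D
t=5: L0/L1/L2 = DHF/B/- → run D
t=6: L0/L1/L2 = HF/BD/- → run H
t=7: L0/L1/L2 = HF/BD/- → run H
t=8: L0/L1/L2 = HF/BD/- → run H
t=9: L0/L1/L2 = F/BDH/- → run F
t=10: L0/L1/L2 = F/BDH/- → run F
t=11: L0/L1/L2 = F/BDH/- → run F
t=12: L0/L1/L2 = -/BDHF/- → run B
t=13: L0/L1/L2 = -/BDHF/- → run B
t=14: L0/L1/L2 = -/BDHF/- → run B
t=15: L0/L1/L2 = -/DHF/- → run D
t=16: L0/L1/L2 = -/HF/- → run H
t=17: L0/L1/L2 = -/F/- → run F
t=18: (idle)
t=19: (idle)
t=20: (idle)

completion order = B, D, H, F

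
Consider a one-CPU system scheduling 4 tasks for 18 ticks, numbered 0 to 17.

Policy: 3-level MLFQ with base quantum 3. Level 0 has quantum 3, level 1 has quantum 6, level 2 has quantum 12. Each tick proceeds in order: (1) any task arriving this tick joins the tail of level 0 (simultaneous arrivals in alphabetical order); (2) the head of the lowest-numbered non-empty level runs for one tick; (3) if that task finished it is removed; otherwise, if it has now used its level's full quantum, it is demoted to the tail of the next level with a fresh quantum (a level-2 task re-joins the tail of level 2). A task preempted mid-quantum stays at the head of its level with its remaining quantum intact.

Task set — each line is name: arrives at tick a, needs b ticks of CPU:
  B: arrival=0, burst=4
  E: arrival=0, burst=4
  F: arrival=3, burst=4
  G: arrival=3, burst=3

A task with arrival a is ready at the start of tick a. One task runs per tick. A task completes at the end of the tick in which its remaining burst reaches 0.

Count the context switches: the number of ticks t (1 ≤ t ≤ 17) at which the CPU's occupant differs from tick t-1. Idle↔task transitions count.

t=0: L0/L1/L2 = BE/-/- → run B
t=1: L0/L1/L2 = BE/-/- → run B
t=2: L0/L1/L2 = BE/-/- → run B
t=3: L0/L1/L2 = EFG/B/- → run E
t=4: L0/L1/L2 = EFG/B/- → run E
t=5: L0/L1/L2 = EFG/B/- → run E
t=6: L0/L1/L2 = FG/BE/- → run F
t=7: L0/L1/L2 = FG/BE/- → run F
t=8: L0/L1/L2 = FG/BE/- → run F
t=9: L0/L1/L2 = G/BEF/- → run G
t=10: L0/L1/L2 = G/BEF/- → run G
t=11: L0/L1/L2 = G/BEF/- → run G
t=12: L0/L1/L2 = -/BEF/- → run B
t=13: L0/L1/L2 = -/EF/- → run E
t=14: L0/L1/L2 = -/F/- → run F
t=15: (idle)
t=16: (idle)
t=17: (idle)

context switches = 7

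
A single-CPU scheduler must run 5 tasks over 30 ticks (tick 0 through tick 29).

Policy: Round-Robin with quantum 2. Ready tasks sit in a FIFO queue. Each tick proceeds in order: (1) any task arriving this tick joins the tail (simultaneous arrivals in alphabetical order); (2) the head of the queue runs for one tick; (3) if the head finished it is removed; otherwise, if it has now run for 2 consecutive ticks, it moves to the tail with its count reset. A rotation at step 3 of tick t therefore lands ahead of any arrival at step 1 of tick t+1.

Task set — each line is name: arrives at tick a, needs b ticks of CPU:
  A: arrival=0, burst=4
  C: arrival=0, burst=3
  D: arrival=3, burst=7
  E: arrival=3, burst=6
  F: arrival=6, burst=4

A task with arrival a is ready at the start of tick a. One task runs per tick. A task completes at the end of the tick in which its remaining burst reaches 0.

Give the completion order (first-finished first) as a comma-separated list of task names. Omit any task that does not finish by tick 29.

t=0: queue=[A,C] q_used=0 → run A
t=1: queue=[A,C] q_used=1 → run A
t=2: queue=[C,A] q_used=0 → run C
t=3: queue=[C,A,D,E] q_used=1 → run C
t=4: queue=[A,D,E,C] q_used=0 → run A
t=5: queue=[A,D,E,C] q_used=1 → run A
t=6: queue=[D,E,C,F] q_used=0 → run D
t=7: queue=[D,E,C,F] q_used=1 → run D
t=8: queue=[E,C,F,D] q_used=0 → run E
t=9: queue=[E,C,F,D] q_used=1 → run E
t=10: queue=[C,F,D,E] q_used=0 → run C
t=11: queue=[F,D,E] q_used=0 → run F
t=12: queue=[F,D,E] q_used=1 → run F
t=13: queue=[D,E,F] q_used=0 → run D
t=14: queue=[D,E,F] q_used=1 → run D
t=15: queue=[E,F,D] q_used=0 → run E
t=16: queue=[E,F,D] q_used=1 → run E
t=17: queue=[F,D,E] q_used=0 → run F
t=18: queue=[F,D,E] q_used=1 → run F
t=19: queue=[D,E] q_used=0 → run D
t=20: queue=[D,E] q_used=1 → run D
t=21: queue=[E,D] q_used=0 → run E
t=22: queue=[E,D] q_used=1 → run E
t=23: queue=[D] q_used=0 → run D
t=24: (idle)
t=25: (idle)
t=26: (idle)
t=27: (idle)
t=28: (idle)
t=29: (idle)

completion order = A, C, F, E, D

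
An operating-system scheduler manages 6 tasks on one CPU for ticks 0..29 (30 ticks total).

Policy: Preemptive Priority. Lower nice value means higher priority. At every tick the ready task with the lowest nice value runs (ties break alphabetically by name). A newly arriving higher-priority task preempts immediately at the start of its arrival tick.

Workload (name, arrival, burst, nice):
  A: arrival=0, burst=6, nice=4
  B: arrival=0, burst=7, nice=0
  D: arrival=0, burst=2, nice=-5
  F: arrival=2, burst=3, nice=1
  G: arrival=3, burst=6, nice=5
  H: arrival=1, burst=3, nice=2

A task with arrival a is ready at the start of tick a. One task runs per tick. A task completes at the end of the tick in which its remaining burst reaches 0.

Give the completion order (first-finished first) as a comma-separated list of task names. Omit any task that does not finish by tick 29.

t=0: ready={A,B,D} → run D
t=1: ready={A,B,D,H} → run D
t=2: ready={A,B,F,H} → run B
t=3: ready={A,B,F,G,H} → run B
t=4: ready={A,B,F,G,H} → run B
t=5: ready={A,B,F,G,H} → run B
t=6: ready={A,B,F,G,H} → run B
t=7: ready={A,B,F,G,H} → run B
t=8: ready={A,B,F,G,H} → run B
t=9: ready={A,F,G,H} → run F
t=10: ready={A,F,G,H} → run F
t=11: ready={A,F,G,H} → run F
t=12: ready={A,G,H} → run H
t=13: ready={A,G,H} → run H
t=14: ready={A,G,H} → run H
t=15: ready={A,G} → run A
t=16: ready={A,G} → run A
t=17: ready={A,G} → run A
t=18: ready={A,G} → run A
t=19: ready={A,G} → run A
t=20: ready={A,G} → run A
t=21: ready={G} → run G
t=22: ready={G} → run G
t=23: ready={G} → run G
t=24: ready={G} → run G
t=25: ready={G} → run G
t=26: ready={G} → run G
t=27: (idle)
t=28: (idle)
t=29: (idle)

completion order = D, B, F, H, A, G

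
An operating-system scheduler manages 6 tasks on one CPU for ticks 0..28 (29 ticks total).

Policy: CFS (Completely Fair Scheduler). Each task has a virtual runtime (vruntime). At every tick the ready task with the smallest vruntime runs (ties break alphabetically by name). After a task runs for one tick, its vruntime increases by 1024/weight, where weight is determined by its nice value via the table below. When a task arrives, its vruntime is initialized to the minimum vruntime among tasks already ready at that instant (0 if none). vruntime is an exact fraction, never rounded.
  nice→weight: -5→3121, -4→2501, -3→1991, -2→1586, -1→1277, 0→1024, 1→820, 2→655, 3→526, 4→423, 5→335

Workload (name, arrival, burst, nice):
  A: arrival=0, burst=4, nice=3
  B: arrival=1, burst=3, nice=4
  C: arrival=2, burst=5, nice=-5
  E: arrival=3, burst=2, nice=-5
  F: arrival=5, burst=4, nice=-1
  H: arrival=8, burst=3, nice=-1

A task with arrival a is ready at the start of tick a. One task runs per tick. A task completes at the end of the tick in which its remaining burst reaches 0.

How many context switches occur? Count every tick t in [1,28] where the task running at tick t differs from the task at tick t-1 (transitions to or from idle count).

t=0: vr[A=0] → run A
t=1: vr[A=512/263 B=512/263] → run A
t=2: vr[A=1024/263 B=512/263 C=512/263] → run B
t=3: vr[A=1024/263 B=485888/111249 C=512/263 E=512/263] → run C
t=4: vr[A=1024/263 B=485888/111249 C=1867264/820823 E=512/263] → run E
t=5: vr[A=1024/263 B=485888/111249 C=1867264/820823 E=1867264/820823 F=1867264/820823] → run C
t=6: vr[A=1024/263 B=485888/111249 C=2136576/820823 E=1867264/820823 F=1867264/820823] → run E
t=7: vr[A=1024/263 B=485888/111249 C=2136576/820823 F=1867264/820823] → run F
t=8: vr[A=1024/263 B=485888/111249 C=2136576/820823 F=3225018880/1048190971 H=2136576/820823] → run C
t=9: vr[A=1024/263 B=485888/111249 C=2405888/820823 F=3225018880/1048190971 H=2136576/820823] → run H
t=10: vr[A=1024/263 B=485888/111249 C=2405888/820823 F=3225018880/1048190971 H=3568930304/1048190971] → run C
t=11: vr[A=1024/263 B=485888/111249 C=2675200/820823 F=3225018880/1048190971 H=3568930304/1048190971] → run F
t=12: vr[A=1024/263 B=485888/111249 C=2675200/820823 F=4065541632/1048190971 H=3568930304/1048190971] → run C
t=13: vr[A=1024/263 B=485888/111249 F=4065541632/1048190971 H=3568930304/1048190971] → run H
t=14: vr[A=1024/263 B=485888/111249 F=4065541632/1048190971 H=4409453056/1048190971] → run F
t=15: vr[A=1024/263 B=485888/111249 F=4906064384/1048190971 H=4409453056/1048190971] → run A
t=16: vr[A=1536/263 B=485888/111249 F=4906064384/1048190971 H=4409453056/1048190971] → run H
t=17: vr[A=1536/263 B=485888/111249 F=4906064384/1048190971] → run B
t=18: vr[A=1536/263 B=755200/111249 F=4906064384/1048190971] → run F
t=19: vr[A=1536/263 B=755200/111249] → run A
t=20: vr[B=755200/111249] → run B
t=21: (idle)
t=22: (idle)
t=23: (idle)
t=24: (idle)
t=25: (idle)
t=26: (idle)
t=27: (idle)
t=28: (idle)

context switches = 20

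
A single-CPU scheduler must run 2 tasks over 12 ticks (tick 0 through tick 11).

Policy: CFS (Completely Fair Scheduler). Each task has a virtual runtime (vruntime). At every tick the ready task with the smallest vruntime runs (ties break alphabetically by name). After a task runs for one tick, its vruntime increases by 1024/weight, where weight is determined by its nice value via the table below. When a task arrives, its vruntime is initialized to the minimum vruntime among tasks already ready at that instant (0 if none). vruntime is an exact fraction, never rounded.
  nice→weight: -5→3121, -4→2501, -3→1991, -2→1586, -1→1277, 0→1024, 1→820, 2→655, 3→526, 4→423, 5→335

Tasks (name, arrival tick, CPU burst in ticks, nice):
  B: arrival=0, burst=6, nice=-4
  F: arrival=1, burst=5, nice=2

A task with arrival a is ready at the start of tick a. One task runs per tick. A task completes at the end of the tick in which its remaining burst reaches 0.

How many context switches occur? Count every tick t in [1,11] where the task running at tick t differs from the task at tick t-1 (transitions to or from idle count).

context switches = 6

t=0: vr[B=0] → run B
t=1: vr[B=1024/2501 F=1024/2501] → run B
t=2: vr[B=2048/2501 F=1024/2501] → run F
t=3: vr[B=2048/2501 F=3231744/1638155] → run B
t=4: vr[B=3072/2501 F=3231744/1638155] → run B
t=5: vr[B=4096/2501 F=3231744/1638155] → run B
t=6: vr[B=5120/2501 F=3231744/1638155] → run F
t=7: vr[B=5120/2501 F=5792768/1638155] → run B
t=8: vr[F=5792768/1638155] → run F
t=9: vr[F=8353792/1638155] → run F
t=10: vr[F=10914816/1638155] → run F
t=11: (idle)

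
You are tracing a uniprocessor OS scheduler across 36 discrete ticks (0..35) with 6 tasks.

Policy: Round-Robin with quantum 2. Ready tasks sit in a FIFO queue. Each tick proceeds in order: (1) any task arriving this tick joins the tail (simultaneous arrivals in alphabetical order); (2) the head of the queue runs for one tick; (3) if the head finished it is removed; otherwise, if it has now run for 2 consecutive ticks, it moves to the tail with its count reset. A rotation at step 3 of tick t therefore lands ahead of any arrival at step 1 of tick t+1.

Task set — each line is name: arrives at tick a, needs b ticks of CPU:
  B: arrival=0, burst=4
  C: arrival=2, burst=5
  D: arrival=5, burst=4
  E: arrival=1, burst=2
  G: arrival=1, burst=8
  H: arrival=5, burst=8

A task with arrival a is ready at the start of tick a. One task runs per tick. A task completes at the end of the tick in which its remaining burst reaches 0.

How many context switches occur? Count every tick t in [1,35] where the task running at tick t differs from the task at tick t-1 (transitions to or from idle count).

t=0: queue=[B] q_used=0 → run B
t=1: queue=[B,E,G] q_used=1 → run B
t=2: queue=[E,G,B,C] q_used=0 → run E
t=3: queue=[E,G,B,C] q_used=1 → run E
t=4: queue=[G,B,C] q_used=0 → run G
t=5: queue=[G,B,C,D,H] q_used=1 → run G
t=6: queue=[B,C,D,H,G] q_used=0 → run B
t=7: queue=[B,C,D,H,G] q_used=1 → run B
t=8: queue=[C,D,H,G] q_used=0 → run C
t=9: queue=[C,D,H,G] q_used=1 → run C
t=10: queue=[D,H,G,C] q_used=0 → run D
t=11: queue=[D,H,G,C] q_used=1 → run D
t=12: queue=[H,G,C,D] q_used=0 → run H
t=13: queue=[H,G,C,D] q_used=1 → run H
t=14: queue=[G,C,D,H] q_used=0 → run G
t=15: queue=[G,C,D,H] q_used=1 → run G
t=16: queue=[C,D,H,G] q_used=0 → run C
t=17: queue=[C,D,H,G] q_used=1 → run C
t=18: queue=[D,H,G,C] q_used=0 → run D
t=19: queue=[D,H,G,C] q_used=1 → run D
t=20: queue=[H,G,C] q_used=0 → run H
t=21: queue=[H,G,C] q_used=1 → run H
t=22: queue=[G,C,H] q_used=0 → run G
t=23: queue=[G,C,H] q_used=1 → run G
t=24: queue=[C,H,G] q_used=0 → run C
t=25: queue=[H,G] q_used=0 → run H
t=26: queue=[H,G] q_used=1 → run H
t=27: queue=[G,H] q_used=0 → run G
t=28: queue=[G,H] q_used=1 → run G
t=29: queue=[H] q_used=0 → run H
t=30: queue=[H] q_used=1 → run H
t=31: (idle)
t=32: (idle)
t=33: (idle)
t=34: (idle)
t=35: (idle)

context switches = 16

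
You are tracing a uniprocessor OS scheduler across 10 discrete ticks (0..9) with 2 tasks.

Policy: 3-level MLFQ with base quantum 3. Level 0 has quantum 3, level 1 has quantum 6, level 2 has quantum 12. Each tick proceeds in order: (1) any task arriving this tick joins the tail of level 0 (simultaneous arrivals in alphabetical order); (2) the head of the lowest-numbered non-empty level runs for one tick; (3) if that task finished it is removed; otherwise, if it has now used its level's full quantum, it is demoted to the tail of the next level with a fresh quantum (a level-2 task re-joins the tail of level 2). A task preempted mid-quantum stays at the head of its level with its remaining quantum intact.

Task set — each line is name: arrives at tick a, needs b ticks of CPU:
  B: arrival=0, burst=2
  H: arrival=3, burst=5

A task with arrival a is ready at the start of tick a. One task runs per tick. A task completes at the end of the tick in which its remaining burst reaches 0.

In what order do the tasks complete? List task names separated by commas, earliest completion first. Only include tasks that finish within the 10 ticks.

completion order = B, H

t=0: L0/L1/L2 = B/-/- → run B
t=1: L0/L1/L2 = B/-/- → run B
t=2: (idle)
t=3: L0/L1/L2 = H/-/- → run H
t=4: L0/L1/L2 = H/-/- → run H
t=5: L0/L1/L2 = H/-/- → run H
t=6: L0/L1/L2 = -/H/- → run H
t=7: L0/L1/L2 = -/H/- → run H
t=8: (idle)
t=9: (idle)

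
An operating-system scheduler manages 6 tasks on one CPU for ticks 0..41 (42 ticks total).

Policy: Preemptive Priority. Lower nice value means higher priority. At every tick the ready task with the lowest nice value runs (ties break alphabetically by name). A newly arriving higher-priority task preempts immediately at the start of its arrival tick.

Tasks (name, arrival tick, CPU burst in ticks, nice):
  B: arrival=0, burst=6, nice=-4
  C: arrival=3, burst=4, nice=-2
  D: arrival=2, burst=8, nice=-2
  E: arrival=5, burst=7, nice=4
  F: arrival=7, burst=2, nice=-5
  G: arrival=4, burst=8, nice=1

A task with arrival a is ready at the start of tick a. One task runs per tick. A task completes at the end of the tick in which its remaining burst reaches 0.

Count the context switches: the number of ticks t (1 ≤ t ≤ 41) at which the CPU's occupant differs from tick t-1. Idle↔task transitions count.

t=0: ready={B} → run B
t=1: ready={B} → run B
t=2: ready={B,D} → run B
t=3: ready={B,C,D} → run B
t=4: ready={B,C,D,G} → run B
t=5: ready={B,C,D,E,G} → run B
t=6: ready={C,D,E,G} → run C
t=7: ready={C,D,E,F,G} → run F
t=8: ready={C,D,E,F,G} → run F
t=9: ready={C,D,E,G} → run C
t=10: ready={C,D,E,G} → run C
t=11: ready={C,D,E,G} → run C
t=12: ready={D,E,G} → run D
t=13: ready={D,E,G} → run D
t=14: ready={D,E,G} → run D
t=15: ready={D,E,G} → run D
t=16: ready={D,E,G} → run D
t=17: ready={D,E,G} → run D
t=18: ready={D,E,G} → run D
t=19: ready={D,E,G} → run D
t=20: ready={E,G} → run G
t=21: ready={E,G} → run G
t=22: ready={E,G} → run G
t=23: ready={E,G} → run G
t=24: ready={E,G} → run G
t=25: ready={E,G} → run G
t=26: ready={E,G} → run G
t=27: ready={E,G} → run G
t=28: ready={E} → run E
t=29: ready={E} → run E
t=30: ready={E} → run E
t=31: ready={E} → run E
t=32: ready={E} → run E
t=33: ready={E} → run E
t=34: ready={E} → run E
t=35: (idle)
t=36: (idle)
t=37: (idle)
t=38: (idle)
t=39: (idle)
t=40: (idle)
t=41: (idle)

context switches = 7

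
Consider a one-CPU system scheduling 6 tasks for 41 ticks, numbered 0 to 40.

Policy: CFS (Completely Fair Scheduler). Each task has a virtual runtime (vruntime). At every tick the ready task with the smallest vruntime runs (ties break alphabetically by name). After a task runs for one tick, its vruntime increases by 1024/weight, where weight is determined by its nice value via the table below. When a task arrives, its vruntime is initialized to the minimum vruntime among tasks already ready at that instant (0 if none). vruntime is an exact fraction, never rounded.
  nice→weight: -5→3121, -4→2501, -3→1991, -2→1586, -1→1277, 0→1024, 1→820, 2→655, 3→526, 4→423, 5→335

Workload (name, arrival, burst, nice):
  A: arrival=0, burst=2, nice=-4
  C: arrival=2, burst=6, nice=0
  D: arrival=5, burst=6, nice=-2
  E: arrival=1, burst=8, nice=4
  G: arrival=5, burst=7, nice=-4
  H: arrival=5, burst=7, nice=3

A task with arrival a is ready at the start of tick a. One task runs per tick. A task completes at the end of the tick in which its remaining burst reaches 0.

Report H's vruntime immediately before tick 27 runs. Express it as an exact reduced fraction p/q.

vruntime(H, start of tick 27) = 5426374/657763

t=0: vr[A=0] → run A
t=1: vr[A=1024/2501 E=1024/2501] → run A
t=2: vr[C=1024/2501 E=1024/2501] → run C
t=3: vr[C=3525/2501 E=1024/2501] → run E
t=4: vr[C=3525/2501 E=2994176/1057923] → run C
t=5: vr[C=6026/2501 D=6026/2501 E=2994176/1057923 G=6026/2501 H=6026/2501] → run C
t=6: vr[C=8527/2501 D=6026/2501 E=2994176/1057923 G=6026/2501 H=6026/2501] → run D
t=7: vr[C=8527/2501 D=99330/32513 E=2994176/1057923 G=6026/2501 H=6026/2501] → run G
t=8: vr[C=8527/2501 D=99330/32513 E=2994176/1057923 G=7050/2501 H=6026/2501] → run H
t=9: vr[C=8527/2501 D=99330/32513 E=2994176/1057923 G=7050/2501 H=2865350/657763] → run G
t=10: vr[C=8527/2501 D=99330/32513 E=2994176/1057923 G=8074/2501 H=2865350/657763] → run E
t=11: vr[C=8527/2501 D=99330/32513 E=5555200/1057923 G=8074/2501 H=2865350/657763] → run D
t=12: vr[C=8527/2501 D=120322/32513 E=5555200/1057923 G=8074/2501 H=2865350/657763] → run G
t=13: vr[C=8527/2501 D=120322/32513 E=5555200/1057923 G=9098/2501 H=2865350/657763] → run C
t=14: vr[C=11028/2501 D=120322/32513 E=5555200/1057923 G=9098/2501 H=2865350/657763] → run G
t=15: vr[C=11028/2501 D=120322/32513 E=5555200/1057923 G=10122/2501 H=2865350/657763] → run D
t=16: vr[C=11028/2501 D=141314/32513 E=5555200/1057923 G=10122/2501 H=2865350/657763] → run G
t=17: vr[C=11028/2501 D=141314/32513 E=5555200/1057923 G=11146/2501 H=2865350/657763] → run D
t=18: vr[C=11028/2501 D=162306/32513 E=5555200/1057923 G=11146/2501 H=2865350/657763] → run H
t=19: vr[C=11028/2501 D=162306/32513 E=5555200/1057923 G=11146/2501 H=4145862/657763] → run C
t=20: vr[C=13529/2501 D=162306/32513 E=5555200/1057923 G=11146/2501 H=4145862/657763] → run G
t=21: vr[C=13529/2501 D=162306/32513 E=5555200/1057923 G=12170/2501 H=4145862/657763] → run G
t=22: vr[C=13529/2501 D=162306/32513 E=5555200/1057923 H=4145862/657763] → run D
t=23: vr[C=13529/2501 D=183298/32513 E=5555200/1057923 H=4145862/657763] → run E
t=24: vr[C=13529/2501 D=183298/32513 E=2705408/352641 H=4145862/657763] → run C
t=25: vr[D=183298/32513 E=2705408/352641 H=4145862/657763] → run D
t=26: vr[E=2705408/352641 H=4145862/657763] → run H
t=27: vr[E=2705408/352641 H=5426374/657763] → run E
t=28: vr[E=10677248/1057923 H=5426374/657763] → run H
t=29: vr[E=10677248/1057923 H=6706886/657763] → run E
t=30: vr[E=13238272/1057923 H=6706886/657763] → run H
t=31: vr[E=13238272/1057923 H=7987398/657763] → run H
t=32: vr[E=13238272/1057923 H=9267910/657763] → run E
t=33: vr[E=5266432/352641 H=9267910/657763] → run H
t=34: vr[E=5266432/352641] → run E
t=35: vr[E=18360320/1057923] → run E
t=36: (idle)
t=37: (idle)
t=38: (idle)
t=39: (idle)
t=40: (idle)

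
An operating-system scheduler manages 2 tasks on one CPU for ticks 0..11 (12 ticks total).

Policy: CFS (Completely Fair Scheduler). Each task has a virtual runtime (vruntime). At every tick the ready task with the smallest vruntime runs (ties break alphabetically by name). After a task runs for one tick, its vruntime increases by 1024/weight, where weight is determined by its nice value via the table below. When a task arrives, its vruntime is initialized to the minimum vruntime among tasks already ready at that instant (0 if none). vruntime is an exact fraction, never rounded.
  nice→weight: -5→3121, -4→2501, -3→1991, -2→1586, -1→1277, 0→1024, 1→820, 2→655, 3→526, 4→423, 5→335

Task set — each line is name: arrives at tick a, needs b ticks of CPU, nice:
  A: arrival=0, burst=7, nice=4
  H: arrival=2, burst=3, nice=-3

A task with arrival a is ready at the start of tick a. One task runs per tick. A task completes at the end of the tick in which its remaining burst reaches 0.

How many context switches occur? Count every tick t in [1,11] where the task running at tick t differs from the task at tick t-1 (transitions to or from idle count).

t=0: vr[A=0] → run A
t=1: vr[A=1024/423] → run A
t=2: vr[A=2048/423 H=2048/423] → run A
t=3: vr[A=1024/141 H=2048/423] → run H
t=4: vr[A=1024/141 H=4510720/842193] → run H
t=5: vr[A=1024/141 H=4943872/842193] → run H
t=6: vr[A=1024/141] → run A
t=7: vr[A=4096/423] → run A
t=8: vr[A=5120/423] → run A
t=9: vr[A=2048/141] → run A
t=10: (idle)
t=11: (idle)

context switches = 3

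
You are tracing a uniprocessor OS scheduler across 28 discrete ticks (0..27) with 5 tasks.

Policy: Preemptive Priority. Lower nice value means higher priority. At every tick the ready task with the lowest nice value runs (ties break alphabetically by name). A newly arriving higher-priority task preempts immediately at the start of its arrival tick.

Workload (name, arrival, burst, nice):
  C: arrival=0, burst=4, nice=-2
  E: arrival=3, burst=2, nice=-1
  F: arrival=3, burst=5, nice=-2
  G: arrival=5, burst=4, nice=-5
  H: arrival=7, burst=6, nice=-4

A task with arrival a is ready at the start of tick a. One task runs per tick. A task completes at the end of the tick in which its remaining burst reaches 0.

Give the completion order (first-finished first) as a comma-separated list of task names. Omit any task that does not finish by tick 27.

t=0: ready={C} → run C
t=1: ready={C} → run C
t=2: ready={C} → run C
t=3: ready={C,E,F} → run C
t=4: ready={E,F} → run F
t=5: ready={E,F,G} → run G
t=6: ready={E,F,G} → run G
t=7: ready={E,F,G,H} → run G
t=8: ready={E,F,G,H} → run G
t=9: ready={E,F,H} → run H
t=10: ready={E,F,H} → run H
t=11: ready={E,F,H} → run H
t=12: ready={E,F,H} → run H
t=13: ready={E,F,H} → run H
t=14: ready={E,F,H} → run H
t=15: ready={E,F} → run F
t=16: ready={E,F} → run F
t=17: ready={E,F} → run F
t=18: ready={E,F} → run F
t=19: ready={E} → run E
t=20: ready={E} → run E
t=21: (idle)
t=22: (idle)
t=23: (idle)
t=24: (idle)
t=25: (idle)
t=26: (idle)
t=27: (idle)

completion order = C, G, H, F, E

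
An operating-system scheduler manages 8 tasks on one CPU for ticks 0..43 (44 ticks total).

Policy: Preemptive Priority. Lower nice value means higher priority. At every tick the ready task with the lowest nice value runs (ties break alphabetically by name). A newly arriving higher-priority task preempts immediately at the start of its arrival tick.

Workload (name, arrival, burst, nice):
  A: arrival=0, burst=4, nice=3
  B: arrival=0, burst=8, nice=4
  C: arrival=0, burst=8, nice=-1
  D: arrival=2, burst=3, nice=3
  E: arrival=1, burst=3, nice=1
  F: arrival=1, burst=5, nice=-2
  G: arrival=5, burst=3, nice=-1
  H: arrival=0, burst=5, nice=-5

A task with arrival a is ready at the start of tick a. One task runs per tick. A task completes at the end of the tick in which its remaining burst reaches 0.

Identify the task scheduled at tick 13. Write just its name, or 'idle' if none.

t=0: ready={A,B,C,H} → run H
t=1: ready={A,B,C,E,F,H} → run H
t=2: ready={A,B,C,D,E,F,H} → run H
t=3: ready={A,B,C,D,E,F,H} → run H
t=4: ready={A,B,C,D,E,F,H} → run H
t=5: ready={A,B,C,D,E,F,G} → run F
t=6: ready={A,B,C,D,E,F,G} → run F
t=7: ready={A,B,C,D,E,F,G} → run F
t=8: ready={A,B,C,D,E,F,G} → run F
t=9: ready={A,B,C,D,E,F,G} → run F
t=10: ready={A,B,C,D,E,G} → run C
t=11: ready={A,B,C,D,E,G} → run C
t=12: ready={A,B,C,D,E,G} → run C
t=13: ready={A,B,C,D,E,G} → run C
t=14: ready={A,B,C,D,E,G} → run C
t=15: ready={A,B,C,D,E,G} → run C
t=16: ready={A,B,C,D,E,G} → run C
t=17: ready={A,B,C,D,E,G} → run C
t=18: ready={A,B,D,E,G} → run G
t=19: ready={A,B,D,E,G} → run G
t=20: ready={A,B,D,E,G} → run G
t=21: ready={A,B,D,E} → run E
t=22: ready={A,B,D,E} → run E
t=23: ready={A,B,D,E} → run E
t=24: ready={A,B,D} → run A
t=25: ready={A,B,D} → run A
t=26: ready={A,B,D} → run A
t=27: ready={A,B,D} → run A
t=28: ready={B,D} → run D
t=29: ready={B,D} → run D
t=30: ready={B,D} → run D
t=31: ready={B} → run B
t=32: ready={B} → run B
t=33: ready={B} → run B
t=34: ready={B} → run B
t=35: ready={B} → run B
t=36: ready={B} → run B
t=37: ready={B} → run B
t=38: ready={B} → run B
t=39: (idle)
t=40: (idle)
t=41: (idle)
t=42: (idle)
t=43: (idle)

running at tick 13 = C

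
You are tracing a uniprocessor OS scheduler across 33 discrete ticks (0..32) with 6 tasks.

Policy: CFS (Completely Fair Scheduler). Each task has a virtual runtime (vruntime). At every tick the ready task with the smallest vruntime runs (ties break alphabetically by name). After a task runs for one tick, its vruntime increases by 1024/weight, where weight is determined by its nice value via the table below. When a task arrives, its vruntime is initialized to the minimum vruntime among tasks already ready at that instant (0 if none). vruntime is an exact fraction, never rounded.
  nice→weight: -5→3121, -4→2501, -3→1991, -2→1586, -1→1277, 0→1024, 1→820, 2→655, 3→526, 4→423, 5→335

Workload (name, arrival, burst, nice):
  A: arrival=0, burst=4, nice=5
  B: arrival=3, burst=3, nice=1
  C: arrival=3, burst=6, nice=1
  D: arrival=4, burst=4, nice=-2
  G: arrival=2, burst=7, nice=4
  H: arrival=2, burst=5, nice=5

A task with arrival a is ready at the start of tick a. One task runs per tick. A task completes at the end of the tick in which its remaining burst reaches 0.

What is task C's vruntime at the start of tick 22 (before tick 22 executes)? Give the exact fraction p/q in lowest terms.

vruntime(C, start of tick 22) = 169728/13735

t=0: vr[A=0] → run A
t=1: vr[A=1024/335] → run A
t=2: vr[A=2048/335 G=2048/335 H=2048/335] → run A
t=3: vr[A=3072/335 B=2048/335 C=2048/335 G=2048/335 H=2048/335] → run B
t=4: vr[A=3072/335 B=20224/2747 C=2048/335 D=2048/335 G=2048/335 H=2048/335] → run C
t=5: vr[A=3072/335 B=20224/2747 C=20224/2747 D=2048/335 G=2048/335 H=2048/335] → run D
t=6: vr[A=3072/335 B=20224/2747 C=20224/2747 D=1795584/265655 G=2048/335 H=2048/335] → run G
t=7: vr[A=3072/335 B=20224/2747 C=20224/2747 D=1795584/265655 G=1209344/141705 H=2048/335] → run H
t=8: vr[A=3072/335 B=20224/2747 C=20224/2747 D=1795584/265655 G=1209344/141705 H=3072/335] → run D
t=9: vr[A=3072/335 B=20224/2747 C=20224/2747 D=1967104/265655 G=1209344/141705 H=3072/335] → run B
t=10: vr[A=3072/335 B=118272/13735 C=20224/2747 D=1967104/265655 G=1209344/141705 H=3072/335] → run C
t=11: vr[A=3072/335 B=118272/13735 C=118272/13735 D=1967104/265655 G=1209344/141705 H=3072/335] → run D
t=12: vr[A=3072/335 B=118272/13735 C=118272/13735 D=2138624/265655 G=1209344/141705 H=3072/335] → run D
t=13: vr[A=3072/335 B=118272/13735 C=118272/13735 G=1209344/141705 H=3072/335] → run G
t=14: vr[A=3072/335 B=118272/13735 C=118272/13735 G=1552384/141705 H=3072/335] → run B
t=15: vr[A=3072/335 C=118272/13735 G=1552384/141705 H=3072/335] → run C
t=16: vr[A=3072/335 C=135424/13735 G=1552384/141705 H=3072/335] → run A
t=17: vr[C=135424/13735 G=1552384/141705 H=3072/335] → run H
t=18: vr[C=135424/13735 G=1552384/141705 H=4096/335] → run C
t=19: vr[C=152576/13735 G=1552384/141705 H=4096/335] → run G
t=20: vr[C=152576/13735 G=631808/47235 H=4096/335] → run C
t=21: vr[C=169728/13735 G=631808/47235 H=4096/335] → run H
t=22: vr[C=169728/13735 G=631808/47235 H=1024/67] → run C
t=23: vr[G=631808/47235 H=1024/67] → run G
t=24: vr[G=2238464/141705 H=1024/67] → run H
t=25: vr[G=2238464/141705 H=6144/335] → run G
t=26: vr[G=2581504/141705 H=6144/335] → run G
t=27: vr[G=974848/47235 H=6144/335] → run H
t=28: vr[G=974848/47235] → run G
t=29: (idle)
t=30: (idle)
t=31: (idle)
t=32: (idle)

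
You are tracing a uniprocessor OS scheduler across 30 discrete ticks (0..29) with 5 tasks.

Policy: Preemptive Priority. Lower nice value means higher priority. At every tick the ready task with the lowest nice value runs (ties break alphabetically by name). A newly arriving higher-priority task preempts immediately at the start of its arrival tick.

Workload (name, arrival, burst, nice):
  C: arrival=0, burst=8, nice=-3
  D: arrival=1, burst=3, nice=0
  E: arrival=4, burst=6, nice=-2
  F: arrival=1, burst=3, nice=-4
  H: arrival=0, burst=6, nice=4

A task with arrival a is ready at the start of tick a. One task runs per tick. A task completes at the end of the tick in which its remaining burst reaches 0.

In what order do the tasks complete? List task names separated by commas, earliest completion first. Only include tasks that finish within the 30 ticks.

t=0: ready={C,H} → run C
t=1: ready={C,D,F,H} → run F
t=2: ready={C,D,F,H} → run F
t=3: ready={C,D,F,H} → run F
t=4: ready={C,D,E,H} → run C
t=5: ready={C,D,E,H} → run C
t=6: ready={C,D,E,H} → run C
t=7: ready={C,D,E,H} → run C
t=8: ready={C,D,E,H} → run C
t=9: ready={C,D,E,H} → run C
t=10: ready={C,D,E,H} → run C
t=11: ready={D,E,H} → run E
t=12: ready={D,E,H} → run E
t=13: ready={D,E,H} → run E
t=14: ready={D,E,H} → run E
t=15: ready={D,E,H} → run E
t=16: ready={D,E,H} → run E
t=17: ready={D,H} → run D
t=18: ready={D,H} → run D
t=19: ready={D,H} → run D
t=20: ready={H} → run H
t=21: ready={H} → run H
t=22: ready={H} → run H
t=23: ready={H} → run H
t=24: ready={H} → run H
t=25: ready={H} → run H
t=26: (idle)
t=27: (idle)
t=28: (idle)
t=29: (idle)

completion order = F, C, E, D, H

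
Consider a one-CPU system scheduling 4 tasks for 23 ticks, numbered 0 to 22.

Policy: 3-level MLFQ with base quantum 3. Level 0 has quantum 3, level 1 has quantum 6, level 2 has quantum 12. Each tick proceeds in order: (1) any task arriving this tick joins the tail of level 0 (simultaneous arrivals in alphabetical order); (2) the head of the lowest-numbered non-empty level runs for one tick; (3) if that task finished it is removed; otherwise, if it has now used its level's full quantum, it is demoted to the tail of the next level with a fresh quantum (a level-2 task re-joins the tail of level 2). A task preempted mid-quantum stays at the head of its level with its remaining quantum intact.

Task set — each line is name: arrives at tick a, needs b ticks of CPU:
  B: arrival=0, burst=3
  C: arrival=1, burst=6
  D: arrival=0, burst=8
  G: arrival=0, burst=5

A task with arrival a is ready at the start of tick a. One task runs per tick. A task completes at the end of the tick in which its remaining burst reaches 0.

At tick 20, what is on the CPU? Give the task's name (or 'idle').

t=0: L0/L1/L2 = BDG/-/- → run B
t=1: L0/L1/L2 = BDGC/-/- → run B
t=2: L0/L1/L2 = BDGC/-/- → run B
t=3: L0/L1/L2 = DGC/-/- → run D
t=4: L0/L1/L2 = DGC/-/- → run D
t=5: L0/L1/L2 = DGC/-/- → run D
t=6: L0/L1/L2 = GC/D/- → run G
t=7: L0/L1/L2 = GC/D/- → run G
t=8: L0/L1/L2 = GC/D/- → run G
t=9: L0/L1/L2 = C/DG/- → run C
t=10: L0/L1/L2 = C/DG/- → run C
t=11: L0/L1/L2 = C/DG/- → run C
t=12: L0/L1/L2 = -/DGC/- → run D
t=13: L0/L1/L2 = -/DGC/- → run D
t=14: L0/L1/L2 = -/DGC/- → run D
t=15: L0/L1/L2 = -/DGC/- → run D
t=16: L0/L1/L2 = -/DGC/- → run D
t=17: L0/L1/L2 = -/GC/- → run G
t=18: L0/L1/L2 = -/GC/- → run G
t=19: L0/L1/L2 = -/C/- → run C
t=20: L0/L1/L2 = -/C/- → run C
t=21: L0/L1/L2 = -/C/- → run C
t=22: (idle)

running at tick 20 = C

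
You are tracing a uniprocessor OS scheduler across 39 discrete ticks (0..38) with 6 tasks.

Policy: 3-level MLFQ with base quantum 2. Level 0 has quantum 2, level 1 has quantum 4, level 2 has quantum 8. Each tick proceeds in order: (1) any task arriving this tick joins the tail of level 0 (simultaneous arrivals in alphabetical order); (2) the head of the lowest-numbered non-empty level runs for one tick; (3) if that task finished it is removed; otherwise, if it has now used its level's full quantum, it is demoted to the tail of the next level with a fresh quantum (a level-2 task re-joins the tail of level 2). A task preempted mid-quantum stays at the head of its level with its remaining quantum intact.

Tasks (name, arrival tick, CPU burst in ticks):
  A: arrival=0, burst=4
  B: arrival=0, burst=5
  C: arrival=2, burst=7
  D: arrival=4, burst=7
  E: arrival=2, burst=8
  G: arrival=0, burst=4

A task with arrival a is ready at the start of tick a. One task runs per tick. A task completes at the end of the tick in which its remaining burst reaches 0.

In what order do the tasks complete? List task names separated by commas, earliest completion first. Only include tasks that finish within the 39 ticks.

t=0: L0/L1/L2 = ABG/-/- → run A
t=1: L0/L1/L2 = ABG/-/- → run A
t=2: L0/L1/L2 = BGCE/A/- → run B
t=3: L0/L1/L2 = BGCE/A/- → run B
t=4: L0/L1/L2 = GCED/AB/- → run G
t=5: L0/L1/L2 = GCED/AB/- → run G
t=6: L0/L1/L2 = CED/ABG/- → run C
t=7: L0/L1/L2 = CED/ABG/- → run C
t=8: L0/L1/L2 = ED/ABGC/- → run E
t=9: L0/L1/L2 = ED/ABGC/- → run E
t=10: L0/L1/L2 = D/ABGCE/- → run D
t=11: L0/L1/L2 = D/ABGCE/- → run D
t=12: L0/L1/L2 = -/ABGCED/- → run A
t=13: L0/L1/L2 = -/ABGCED/- → run A
t=14: L0/L1/L2 = -/BGCED/- → run B
t=15: L0/L1/L2 = -/BGCED/- → run B
t=16: L0/L1/L2 = -/BGCED/- → run B
t=17: L0/L1/L2 = -/GCED/- → run G
t=18: L0/L1/L2 = -/GCED/- → run G
t=19: L0/L1/L2 = -/CED/- → run C
t=20: L0/L1/L2 = -/CED/- → run C
t=21: L0/L1/L2 = -/CED/- → run C
t=22: L0/L1/L2 = -/CED/- → run C
t=23: L0/L1/L2 = -/ED/C → run E
t=24: L0/L1/L2 = -/ED/C → run E
t=25: L0/L1/L2 = -/ED/C → run E
t=26: L0/L1/L2 = -/ED/C → run E
t=27: L0/L1/L2 = -/D/CE → run D
t=28: L0/L1/L2 = -/D/CE → run D
t=29: L0/L1/L2 = -/D/CE → run D
t=30: L0/L1/L2 = -/D/CE → run D
t=31: L0/L1/L2 = -/-/CED → run C
t=32: L0/L1/L2 = -/-/ED → run E
t=33: L0/L1/L2 = -/-/ED → run E
t=34: L0/L1/L2 = -/-/D → run D
t=35: (idle)
t=36: (idle)
t=37: (idle)
t=38: (idle)

completion order = A, B, G, C, E, D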